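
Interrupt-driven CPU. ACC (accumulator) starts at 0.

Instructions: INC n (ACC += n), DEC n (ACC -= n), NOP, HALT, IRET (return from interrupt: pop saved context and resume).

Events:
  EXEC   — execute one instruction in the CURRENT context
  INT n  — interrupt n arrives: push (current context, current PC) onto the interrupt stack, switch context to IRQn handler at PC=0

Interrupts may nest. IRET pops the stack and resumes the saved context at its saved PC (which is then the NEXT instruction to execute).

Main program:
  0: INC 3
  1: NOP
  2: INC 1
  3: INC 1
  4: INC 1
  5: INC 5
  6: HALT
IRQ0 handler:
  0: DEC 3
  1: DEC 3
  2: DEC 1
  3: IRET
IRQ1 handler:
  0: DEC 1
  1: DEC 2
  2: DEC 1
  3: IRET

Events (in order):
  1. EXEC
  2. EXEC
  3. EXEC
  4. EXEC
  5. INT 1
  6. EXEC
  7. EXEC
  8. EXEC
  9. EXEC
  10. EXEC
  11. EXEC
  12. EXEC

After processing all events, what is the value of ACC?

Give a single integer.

Answer: 7

Derivation:
Event 1 (EXEC): [MAIN] PC=0: INC 3 -> ACC=3
Event 2 (EXEC): [MAIN] PC=1: NOP
Event 3 (EXEC): [MAIN] PC=2: INC 1 -> ACC=4
Event 4 (EXEC): [MAIN] PC=3: INC 1 -> ACC=5
Event 5 (INT 1): INT 1 arrives: push (MAIN, PC=4), enter IRQ1 at PC=0 (depth now 1)
Event 6 (EXEC): [IRQ1] PC=0: DEC 1 -> ACC=4
Event 7 (EXEC): [IRQ1] PC=1: DEC 2 -> ACC=2
Event 8 (EXEC): [IRQ1] PC=2: DEC 1 -> ACC=1
Event 9 (EXEC): [IRQ1] PC=3: IRET -> resume MAIN at PC=4 (depth now 0)
Event 10 (EXEC): [MAIN] PC=4: INC 1 -> ACC=2
Event 11 (EXEC): [MAIN] PC=5: INC 5 -> ACC=7
Event 12 (EXEC): [MAIN] PC=6: HALT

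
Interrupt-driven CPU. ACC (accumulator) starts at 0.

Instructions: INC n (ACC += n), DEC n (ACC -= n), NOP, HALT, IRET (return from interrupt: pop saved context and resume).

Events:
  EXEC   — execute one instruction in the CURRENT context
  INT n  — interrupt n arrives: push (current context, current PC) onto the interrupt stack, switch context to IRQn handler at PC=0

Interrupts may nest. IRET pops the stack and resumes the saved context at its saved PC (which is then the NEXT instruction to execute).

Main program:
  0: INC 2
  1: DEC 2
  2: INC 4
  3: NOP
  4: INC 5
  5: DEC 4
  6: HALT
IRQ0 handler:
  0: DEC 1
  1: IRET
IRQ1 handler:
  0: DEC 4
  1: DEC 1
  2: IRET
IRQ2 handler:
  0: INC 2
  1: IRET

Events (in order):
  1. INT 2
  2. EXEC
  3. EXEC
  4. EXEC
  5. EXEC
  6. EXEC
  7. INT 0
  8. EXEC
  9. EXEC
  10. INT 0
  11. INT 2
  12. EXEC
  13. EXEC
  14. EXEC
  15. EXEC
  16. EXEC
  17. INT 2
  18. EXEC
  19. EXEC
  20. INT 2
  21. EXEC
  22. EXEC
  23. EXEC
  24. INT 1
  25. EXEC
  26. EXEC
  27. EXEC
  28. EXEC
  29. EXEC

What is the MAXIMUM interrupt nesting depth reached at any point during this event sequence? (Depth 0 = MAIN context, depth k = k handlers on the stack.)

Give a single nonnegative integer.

Answer: 2

Derivation:
Event 1 (INT 2): INT 2 arrives: push (MAIN, PC=0), enter IRQ2 at PC=0 (depth now 1) [depth=1]
Event 2 (EXEC): [IRQ2] PC=0: INC 2 -> ACC=2 [depth=1]
Event 3 (EXEC): [IRQ2] PC=1: IRET -> resume MAIN at PC=0 (depth now 0) [depth=0]
Event 4 (EXEC): [MAIN] PC=0: INC 2 -> ACC=4 [depth=0]
Event 5 (EXEC): [MAIN] PC=1: DEC 2 -> ACC=2 [depth=0]
Event 6 (EXEC): [MAIN] PC=2: INC 4 -> ACC=6 [depth=0]
Event 7 (INT 0): INT 0 arrives: push (MAIN, PC=3), enter IRQ0 at PC=0 (depth now 1) [depth=1]
Event 8 (EXEC): [IRQ0] PC=0: DEC 1 -> ACC=5 [depth=1]
Event 9 (EXEC): [IRQ0] PC=1: IRET -> resume MAIN at PC=3 (depth now 0) [depth=0]
Event 10 (INT 0): INT 0 arrives: push (MAIN, PC=3), enter IRQ0 at PC=0 (depth now 1) [depth=1]
Event 11 (INT 2): INT 2 arrives: push (IRQ0, PC=0), enter IRQ2 at PC=0 (depth now 2) [depth=2]
Event 12 (EXEC): [IRQ2] PC=0: INC 2 -> ACC=7 [depth=2]
Event 13 (EXEC): [IRQ2] PC=1: IRET -> resume IRQ0 at PC=0 (depth now 1) [depth=1]
Event 14 (EXEC): [IRQ0] PC=0: DEC 1 -> ACC=6 [depth=1]
Event 15 (EXEC): [IRQ0] PC=1: IRET -> resume MAIN at PC=3 (depth now 0) [depth=0]
Event 16 (EXEC): [MAIN] PC=3: NOP [depth=0]
Event 17 (INT 2): INT 2 arrives: push (MAIN, PC=4), enter IRQ2 at PC=0 (depth now 1) [depth=1]
Event 18 (EXEC): [IRQ2] PC=0: INC 2 -> ACC=8 [depth=1]
Event 19 (EXEC): [IRQ2] PC=1: IRET -> resume MAIN at PC=4 (depth now 0) [depth=0]
Event 20 (INT 2): INT 2 arrives: push (MAIN, PC=4), enter IRQ2 at PC=0 (depth now 1) [depth=1]
Event 21 (EXEC): [IRQ2] PC=0: INC 2 -> ACC=10 [depth=1]
Event 22 (EXEC): [IRQ2] PC=1: IRET -> resume MAIN at PC=4 (depth now 0) [depth=0]
Event 23 (EXEC): [MAIN] PC=4: INC 5 -> ACC=15 [depth=0]
Event 24 (INT 1): INT 1 arrives: push (MAIN, PC=5), enter IRQ1 at PC=0 (depth now 1) [depth=1]
Event 25 (EXEC): [IRQ1] PC=0: DEC 4 -> ACC=11 [depth=1]
Event 26 (EXEC): [IRQ1] PC=1: DEC 1 -> ACC=10 [depth=1]
Event 27 (EXEC): [IRQ1] PC=2: IRET -> resume MAIN at PC=5 (depth now 0) [depth=0]
Event 28 (EXEC): [MAIN] PC=5: DEC 4 -> ACC=6 [depth=0]
Event 29 (EXEC): [MAIN] PC=6: HALT [depth=0]
Max depth observed: 2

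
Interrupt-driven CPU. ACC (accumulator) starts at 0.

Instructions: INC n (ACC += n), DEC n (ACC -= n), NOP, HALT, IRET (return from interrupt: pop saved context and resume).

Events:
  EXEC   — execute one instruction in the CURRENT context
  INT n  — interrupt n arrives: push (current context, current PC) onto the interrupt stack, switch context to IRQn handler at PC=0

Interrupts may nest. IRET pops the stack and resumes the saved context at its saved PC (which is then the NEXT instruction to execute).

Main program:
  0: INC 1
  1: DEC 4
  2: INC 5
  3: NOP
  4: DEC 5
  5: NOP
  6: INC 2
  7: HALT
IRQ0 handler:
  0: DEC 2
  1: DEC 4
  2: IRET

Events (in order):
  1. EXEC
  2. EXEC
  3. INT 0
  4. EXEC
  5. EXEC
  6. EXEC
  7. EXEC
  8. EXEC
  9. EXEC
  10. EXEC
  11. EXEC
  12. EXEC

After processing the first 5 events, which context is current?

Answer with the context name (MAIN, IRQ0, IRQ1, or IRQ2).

Event 1 (EXEC): [MAIN] PC=0: INC 1 -> ACC=1
Event 2 (EXEC): [MAIN] PC=1: DEC 4 -> ACC=-3
Event 3 (INT 0): INT 0 arrives: push (MAIN, PC=2), enter IRQ0 at PC=0 (depth now 1)
Event 4 (EXEC): [IRQ0] PC=0: DEC 2 -> ACC=-5
Event 5 (EXEC): [IRQ0] PC=1: DEC 4 -> ACC=-9

Answer: IRQ0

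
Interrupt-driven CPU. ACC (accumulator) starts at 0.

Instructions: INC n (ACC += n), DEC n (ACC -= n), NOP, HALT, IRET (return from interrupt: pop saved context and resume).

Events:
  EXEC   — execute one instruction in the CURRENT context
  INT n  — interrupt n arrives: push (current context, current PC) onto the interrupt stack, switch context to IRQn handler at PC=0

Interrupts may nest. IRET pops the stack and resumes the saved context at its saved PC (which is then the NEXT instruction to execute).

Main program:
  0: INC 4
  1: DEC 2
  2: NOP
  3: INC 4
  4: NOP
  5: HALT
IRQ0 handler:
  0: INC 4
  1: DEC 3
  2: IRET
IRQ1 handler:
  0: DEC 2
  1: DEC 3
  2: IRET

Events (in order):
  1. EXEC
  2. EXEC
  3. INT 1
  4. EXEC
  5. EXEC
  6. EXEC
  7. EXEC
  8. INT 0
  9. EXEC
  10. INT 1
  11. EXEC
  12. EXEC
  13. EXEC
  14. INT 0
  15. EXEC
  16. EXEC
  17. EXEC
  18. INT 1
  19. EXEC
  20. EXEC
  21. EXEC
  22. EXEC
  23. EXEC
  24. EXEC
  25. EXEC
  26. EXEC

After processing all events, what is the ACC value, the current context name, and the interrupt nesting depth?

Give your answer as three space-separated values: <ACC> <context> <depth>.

Answer: -7 MAIN 0

Derivation:
Event 1 (EXEC): [MAIN] PC=0: INC 4 -> ACC=4
Event 2 (EXEC): [MAIN] PC=1: DEC 2 -> ACC=2
Event 3 (INT 1): INT 1 arrives: push (MAIN, PC=2), enter IRQ1 at PC=0 (depth now 1)
Event 4 (EXEC): [IRQ1] PC=0: DEC 2 -> ACC=0
Event 5 (EXEC): [IRQ1] PC=1: DEC 3 -> ACC=-3
Event 6 (EXEC): [IRQ1] PC=2: IRET -> resume MAIN at PC=2 (depth now 0)
Event 7 (EXEC): [MAIN] PC=2: NOP
Event 8 (INT 0): INT 0 arrives: push (MAIN, PC=3), enter IRQ0 at PC=0 (depth now 1)
Event 9 (EXEC): [IRQ0] PC=0: INC 4 -> ACC=1
Event 10 (INT 1): INT 1 arrives: push (IRQ0, PC=1), enter IRQ1 at PC=0 (depth now 2)
Event 11 (EXEC): [IRQ1] PC=0: DEC 2 -> ACC=-1
Event 12 (EXEC): [IRQ1] PC=1: DEC 3 -> ACC=-4
Event 13 (EXEC): [IRQ1] PC=2: IRET -> resume IRQ0 at PC=1 (depth now 1)
Event 14 (INT 0): INT 0 arrives: push (IRQ0, PC=1), enter IRQ0 at PC=0 (depth now 2)
Event 15 (EXEC): [IRQ0] PC=0: INC 4 -> ACC=0
Event 16 (EXEC): [IRQ0] PC=1: DEC 3 -> ACC=-3
Event 17 (EXEC): [IRQ0] PC=2: IRET -> resume IRQ0 at PC=1 (depth now 1)
Event 18 (INT 1): INT 1 arrives: push (IRQ0, PC=1), enter IRQ1 at PC=0 (depth now 2)
Event 19 (EXEC): [IRQ1] PC=0: DEC 2 -> ACC=-5
Event 20 (EXEC): [IRQ1] PC=1: DEC 3 -> ACC=-8
Event 21 (EXEC): [IRQ1] PC=2: IRET -> resume IRQ0 at PC=1 (depth now 1)
Event 22 (EXEC): [IRQ0] PC=1: DEC 3 -> ACC=-11
Event 23 (EXEC): [IRQ0] PC=2: IRET -> resume MAIN at PC=3 (depth now 0)
Event 24 (EXEC): [MAIN] PC=3: INC 4 -> ACC=-7
Event 25 (EXEC): [MAIN] PC=4: NOP
Event 26 (EXEC): [MAIN] PC=5: HALT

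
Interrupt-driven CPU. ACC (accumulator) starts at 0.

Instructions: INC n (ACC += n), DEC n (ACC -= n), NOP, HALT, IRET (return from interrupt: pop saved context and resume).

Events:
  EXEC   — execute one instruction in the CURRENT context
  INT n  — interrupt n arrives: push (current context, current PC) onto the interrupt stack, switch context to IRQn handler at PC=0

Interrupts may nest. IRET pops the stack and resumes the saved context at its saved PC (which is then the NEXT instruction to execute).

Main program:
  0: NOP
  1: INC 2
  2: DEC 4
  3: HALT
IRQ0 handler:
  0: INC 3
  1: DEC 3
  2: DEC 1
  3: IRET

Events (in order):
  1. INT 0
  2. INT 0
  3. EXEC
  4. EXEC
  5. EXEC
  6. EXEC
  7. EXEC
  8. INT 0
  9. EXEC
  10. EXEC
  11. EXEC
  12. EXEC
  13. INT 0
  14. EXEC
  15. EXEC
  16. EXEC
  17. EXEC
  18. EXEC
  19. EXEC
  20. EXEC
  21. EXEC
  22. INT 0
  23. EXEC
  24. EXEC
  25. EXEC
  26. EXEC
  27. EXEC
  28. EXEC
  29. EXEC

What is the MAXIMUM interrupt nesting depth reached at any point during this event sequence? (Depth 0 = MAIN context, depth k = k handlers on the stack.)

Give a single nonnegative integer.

Answer: 2

Derivation:
Event 1 (INT 0): INT 0 arrives: push (MAIN, PC=0), enter IRQ0 at PC=0 (depth now 1) [depth=1]
Event 2 (INT 0): INT 0 arrives: push (IRQ0, PC=0), enter IRQ0 at PC=0 (depth now 2) [depth=2]
Event 3 (EXEC): [IRQ0] PC=0: INC 3 -> ACC=3 [depth=2]
Event 4 (EXEC): [IRQ0] PC=1: DEC 3 -> ACC=0 [depth=2]
Event 5 (EXEC): [IRQ0] PC=2: DEC 1 -> ACC=-1 [depth=2]
Event 6 (EXEC): [IRQ0] PC=3: IRET -> resume IRQ0 at PC=0 (depth now 1) [depth=1]
Event 7 (EXEC): [IRQ0] PC=0: INC 3 -> ACC=2 [depth=1]
Event 8 (INT 0): INT 0 arrives: push (IRQ0, PC=1), enter IRQ0 at PC=0 (depth now 2) [depth=2]
Event 9 (EXEC): [IRQ0] PC=0: INC 3 -> ACC=5 [depth=2]
Event 10 (EXEC): [IRQ0] PC=1: DEC 3 -> ACC=2 [depth=2]
Event 11 (EXEC): [IRQ0] PC=2: DEC 1 -> ACC=1 [depth=2]
Event 12 (EXEC): [IRQ0] PC=3: IRET -> resume IRQ0 at PC=1 (depth now 1) [depth=1]
Event 13 (INT 0): INT 0 arrives: push (IRQ0, PC=1), enter IRQ0 at PC=0 (depth now 2) [depth=2]
Event 14 (EXEC): [IRQ0] PC=0: INC 3 -> ACC=4 [depth=2]
Event 15 (EXEC): [IRQ0] PC=1: DEC 3 -> ACC=1 [depth=2]
Event 16 (EXEC): [IRQ0] PC=2: DEC 1 -> ACC=0 [depth=2]
Event 17 (EXEC): [IRQ0] PC=3: IRET -> resume IRQ0 at PC=1 (depth now 1) [depth=1]
Event 18 (EXEC): [IRQ0] PC=1: DEC 3 -> ACC=-3 [depth=1]
Event 19 (EXEC): [IRQ0] PC=2: DEC 1 -> ACC=-4 [depth=1]
Event 20 (EXEC): [IRQ0] PC=3: IRET -> resume MAIN at PC=0 (depth now 0) [depth=0]
Event 21 (EXEC): [MAIN] PC=0: NOP [depth=0]
Event 22 (INT 0): INT 0 arrives: push (MAIN, PC=1), enter IRQ0 at PC=0 (depth now 1) [depth=1]
Event 23 (EXEC): [IRQ0] PC=0: INC 3 -> ACC=-1 [depth=1]
Event 24 (EXEC): [IRQ0] PC=1: DEC 3 -> ACC=-4 [depth=1]
Event 25 (EXEC): [IRQ0] PC=2: DEC 1 -> ACC=-5 [depth=1]
Event 26 (EXEC): [IRQ0] PC=3: IRET -> resume MAIN at PC=1 (depth now 0) [depth=0]
Event 27 (EXEC): [MAIN] PC=1: INC 2 -> ACC=-3 [depth=0]
Event 28 (EXEC): [MAIN] PC=2: DEC 4 -> ACC=-7 [depth=0]
Event 29 (EXEC): [MAIN] PC=3: HALT [depth=0]
Max depth observed: 2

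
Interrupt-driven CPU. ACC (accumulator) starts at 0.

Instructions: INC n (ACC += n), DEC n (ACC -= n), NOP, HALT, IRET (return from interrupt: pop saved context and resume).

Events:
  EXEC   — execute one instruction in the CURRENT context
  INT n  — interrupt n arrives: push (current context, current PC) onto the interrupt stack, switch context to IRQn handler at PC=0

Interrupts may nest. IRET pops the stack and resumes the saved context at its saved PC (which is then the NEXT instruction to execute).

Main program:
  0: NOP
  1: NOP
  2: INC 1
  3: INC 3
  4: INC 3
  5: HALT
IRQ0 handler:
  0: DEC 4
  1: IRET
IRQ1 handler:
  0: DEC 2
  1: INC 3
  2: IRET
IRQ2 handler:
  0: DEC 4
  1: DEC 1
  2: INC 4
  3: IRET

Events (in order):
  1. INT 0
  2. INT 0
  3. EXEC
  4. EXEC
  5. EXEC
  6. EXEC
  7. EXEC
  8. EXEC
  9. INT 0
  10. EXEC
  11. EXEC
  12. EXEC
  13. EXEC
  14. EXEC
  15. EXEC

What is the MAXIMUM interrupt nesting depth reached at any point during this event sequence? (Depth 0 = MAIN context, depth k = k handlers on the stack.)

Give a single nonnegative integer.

Answer: 2

Derivation:
Event 1 (INT 0): INT 0 arrives: push (MAIN, PC=0), enter IRQ0 at PC=0 (depth now 1) [depth=1]
Event 2 (INT 0): INT 0 arrives: push (IRQ0, PC=0), enter IRQ0 at PC=0 (depth now 2) [depth=2]
Event 3 (EXEC): [IRQ0] PC=0: DEC 4 -> ACC=-4 [depth=2]
Event 4 (EXEC): [IRQ0] PC=1: IRET -> resume IRQ0 at PC=0 (depth now 1) [depth=1]
Event 5 (EXEC): [IRQ0] PC=0: DEC 4 -> ACC=-8 [depth=1]
Event 6 (EXEC): [IRQ0] PC=1: IRET -> resume MAIN at PC=0 (depth now 0) [depth=0]
Event 7 (EXEC): [MAIN] PC=0: NOP [depth=0]
Event 8 (EXEC): [MAIN] PC=1: NOP [depth=0]
Event 9 (INT 0): INT 0 arrives: push (MAIN, PC=2), enter IRQ0 at PC=0 (depth now 1) [depth=1]
Event 10 (EXEC): [IRQ0] PC=0: DEC 4 -> ACC=-12 [depth=1]
Event 11 (EXEC): [IRQ0] PC=1: IRET -> resume MAIN at PC=2 (depth now 0) [depth=0]
Event 12 (EXEC): [MAIN] PC=2: INC 1 -> ACC=-11 [depth=0]
Event 13 (EXEC): [MAIN] PC=3: INC 3 -> ACC=-8 [depth=0]
Event 14 (EXEC): [MAIN] PC=4: INC 3 -> ACC=-5 [depth=0]
Event 15 (EXEC): [MAIN] PC=5: HALT [depth=0]
Max depth observed: 2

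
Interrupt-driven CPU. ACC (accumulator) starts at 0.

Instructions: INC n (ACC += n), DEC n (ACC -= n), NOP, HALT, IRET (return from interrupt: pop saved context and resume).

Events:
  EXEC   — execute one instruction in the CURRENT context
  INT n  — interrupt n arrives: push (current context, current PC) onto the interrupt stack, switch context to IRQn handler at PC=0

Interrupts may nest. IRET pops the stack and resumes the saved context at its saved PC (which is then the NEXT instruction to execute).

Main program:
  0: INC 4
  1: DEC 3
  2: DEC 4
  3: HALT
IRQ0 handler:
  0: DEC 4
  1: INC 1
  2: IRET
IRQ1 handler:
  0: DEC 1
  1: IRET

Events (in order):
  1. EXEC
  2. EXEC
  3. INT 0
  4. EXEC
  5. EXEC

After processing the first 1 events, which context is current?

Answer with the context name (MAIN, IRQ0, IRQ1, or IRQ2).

Answer: MAIN

Derivation:
Event 1 (EXEC): [MAIN] PC=0: INC 4 -> ACC=4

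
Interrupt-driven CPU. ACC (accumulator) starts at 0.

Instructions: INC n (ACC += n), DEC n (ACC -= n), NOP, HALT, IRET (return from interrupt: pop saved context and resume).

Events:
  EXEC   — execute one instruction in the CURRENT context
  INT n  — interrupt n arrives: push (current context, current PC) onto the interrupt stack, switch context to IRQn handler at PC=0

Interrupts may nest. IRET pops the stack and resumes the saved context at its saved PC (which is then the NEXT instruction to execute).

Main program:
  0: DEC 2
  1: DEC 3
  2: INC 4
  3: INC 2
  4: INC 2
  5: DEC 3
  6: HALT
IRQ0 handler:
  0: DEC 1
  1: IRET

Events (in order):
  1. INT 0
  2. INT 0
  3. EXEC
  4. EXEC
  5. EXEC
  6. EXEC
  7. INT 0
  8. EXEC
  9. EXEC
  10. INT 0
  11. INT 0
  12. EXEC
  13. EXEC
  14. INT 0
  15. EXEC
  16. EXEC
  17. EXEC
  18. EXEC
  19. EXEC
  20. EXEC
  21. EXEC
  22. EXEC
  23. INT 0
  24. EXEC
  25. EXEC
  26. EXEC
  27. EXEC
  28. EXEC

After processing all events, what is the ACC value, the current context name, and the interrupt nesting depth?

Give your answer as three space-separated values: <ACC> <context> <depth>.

Answer: -7 MAIN 0

Derivation:
Event 1 (INT 0): INT 0 arrives: push (MAIN, PC=0), enter IRQ0 at PC=0 (depth now 1)
Event 2 (INT 0): INT 0 arrives: push (IRQ0, PC=0), enter IRQ0 at PC=0 (depth now 2)
Event 3 (EXEC): [IRQ0] PC=0: DEC 1 -> ACC=-1
Event 4 (EXEC): [IRQ0] PC=1: IRET -> resume IRQ0 at PC=0 (depth now 1)
Event 5 (EXEC): [IRQ0] PC=0: DEC 1 -> ACC=-2
Event 6 (EXEC): [IRQ0] PC=1: IRET -> resume MAIN at PC=0 (depth now 0)
Event 7 (INT 0): INT 0 arrives: push (MAIN, PC=0), enter IRQ0 at PC=0 (depth now 1)
Event 8 (EXEC): [IRQ0] PC=0: DEC 1 -> ACC=-3
Event 9 (EXEC): [IRQ0] PC=1: IRET -> resume MAIN at PC=0 (depth now 0)
Event 10 (INT 0): INT 0 arrives: push (MAIN, PC=0), enter IRQ0 at PC=0 (depth now 1)
Event 11 (INT 0): INT 0 arrives: push (IRQ0, PC=0), enter IRQ0 at PC=0 (depth now 2)
Event 12 (EXEC): [IRQ0] PC=0: DEC 1 -> ACC=-4
Event 13 (EXEC): [IRQ0] PC=1: IRET -> resume IRQ0 at PC=0 (depth now 1)
Event 14 (INT 0): INT 0 arrives: push (IRQ0, PC=0), enter IRQ0 at PC=0 (depth now 2)
Event 15 (EXEC): [IRQ0] PC=0: DEC 1 -> ACC=-5
Event 16 (EXEC): [IRQ0] PC=1: IRET -> resume IRQ0 at PC=0 (depth now 1)
Event 17 (EXEC): [IRQ0] PC=0: DEC 1 -> ACC=-6
Event 18 (EXEC): [IRQ0] PC=1: IRET -> resume MAIN at PC=0 (depth now 0)
Event 19 (EXEC): [MAIN] PC=0: DEC 2 -> ACC=-8
Event 20 (EXEC): [MAIN] PC=1: DEC 3 -> ACC=-11
Event 21 (EXEC): [MAIN] PC=2: INC 4 -> ACC=-7
Event 22 (EXEC): [MAIN] PC=3: INC 2 -> ACC=-5
Event 23 (INT 0): INT 0 arrives: push (MAIN, PC=4), enter IRQ0 at PC=0 (depth now 1)
Event 24 (EXEC): [IRQ0] PC=0: DEC 1 -> ACC=-6
Event 25 (EXEC): [IRQ0] PC=1: IRET -> resume MAIN at PC=4 (depth now 0)
Event 26 (EXEC): [MAIN] PC=4: INC 2 -> ACC=-4
Event 27 (EXEC): [MAIN] PC=5: DEC 3 -> ACC=-7
Event 28 (EXEC): [MAIN] PC=6: HALT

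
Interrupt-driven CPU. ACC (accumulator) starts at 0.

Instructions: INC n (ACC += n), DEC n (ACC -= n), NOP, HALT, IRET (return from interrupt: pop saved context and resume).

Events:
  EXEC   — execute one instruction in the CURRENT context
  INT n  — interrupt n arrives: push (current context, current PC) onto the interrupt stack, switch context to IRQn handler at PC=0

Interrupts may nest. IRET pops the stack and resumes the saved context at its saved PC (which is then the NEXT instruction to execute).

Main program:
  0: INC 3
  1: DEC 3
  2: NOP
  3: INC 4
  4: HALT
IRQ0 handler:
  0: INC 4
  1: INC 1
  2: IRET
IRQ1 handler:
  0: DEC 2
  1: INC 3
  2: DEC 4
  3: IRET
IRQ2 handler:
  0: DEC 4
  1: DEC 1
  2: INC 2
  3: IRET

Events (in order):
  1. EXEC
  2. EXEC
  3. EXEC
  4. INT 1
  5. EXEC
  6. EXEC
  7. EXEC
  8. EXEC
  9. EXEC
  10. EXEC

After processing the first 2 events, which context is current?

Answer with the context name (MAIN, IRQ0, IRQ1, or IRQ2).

Answer: MAIN

Derivation:
Event 1 (EXEC): [MAIN] PC=0: INC 3 -> ACC=3
Event 2 (EXEC): [MAIN] PC=1: DEC 3 -> ACC=0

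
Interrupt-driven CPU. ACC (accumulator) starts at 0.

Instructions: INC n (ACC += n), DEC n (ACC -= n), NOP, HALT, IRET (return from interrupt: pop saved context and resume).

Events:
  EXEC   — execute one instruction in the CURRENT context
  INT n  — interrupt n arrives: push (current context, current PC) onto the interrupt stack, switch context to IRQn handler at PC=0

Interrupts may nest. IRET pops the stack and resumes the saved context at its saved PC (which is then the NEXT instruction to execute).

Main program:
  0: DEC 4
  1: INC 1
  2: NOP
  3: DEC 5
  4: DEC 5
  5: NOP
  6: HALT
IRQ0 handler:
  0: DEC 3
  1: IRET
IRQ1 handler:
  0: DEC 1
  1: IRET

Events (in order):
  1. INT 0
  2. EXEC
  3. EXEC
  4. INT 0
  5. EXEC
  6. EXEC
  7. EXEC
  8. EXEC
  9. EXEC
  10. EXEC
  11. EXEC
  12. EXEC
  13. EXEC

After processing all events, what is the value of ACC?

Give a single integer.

Event 1 (INT 0): INT 0 arrives: push (MAIN, PC=0), enter IRQ0 at PC=0 (depth now 1)
Event 2 (EXEC): [IRQ0] PC=0: DEC 3 -> ACC=-3
Event 3 (EXEC): [IRQ0] PC=1: IRET -> resume MAIN at PC=0 (depth now 0)
Event 4 (INT 0): INT 0 arrives: push (MAIN, PC=0), enter IRQ0 at PC=0 (depth now 1)
Event 5 (EXEC): [IRQ0] PC=0: DEC 3 -> ACC=-6
Event 6 (EXEC): [IRQ0] PC=1: IRET -> resume MAIN at PC=0 (depth now 0)
Event 7 (EXEC): [MAIN] PC=0: DEC 4 -> ACC=-10
Event 8 (EXEC): [MAIN] PC=1: INC 1 -> ACC=-9
Event 9 (EXEC): [MAIN] PC=2: NOP
Event 10 (EXEC): [MAIN] PC=3: DEC 5 -> ACC=-14
Event 11 (EXEC): [MAIN] PC=4: DEC 5 -> ACC=-19
Event 12 (EXEC): [MAIN] PC=5: NOP
Event 13 (EXEC): [MAIN] PC=6: HALT

Answer: -19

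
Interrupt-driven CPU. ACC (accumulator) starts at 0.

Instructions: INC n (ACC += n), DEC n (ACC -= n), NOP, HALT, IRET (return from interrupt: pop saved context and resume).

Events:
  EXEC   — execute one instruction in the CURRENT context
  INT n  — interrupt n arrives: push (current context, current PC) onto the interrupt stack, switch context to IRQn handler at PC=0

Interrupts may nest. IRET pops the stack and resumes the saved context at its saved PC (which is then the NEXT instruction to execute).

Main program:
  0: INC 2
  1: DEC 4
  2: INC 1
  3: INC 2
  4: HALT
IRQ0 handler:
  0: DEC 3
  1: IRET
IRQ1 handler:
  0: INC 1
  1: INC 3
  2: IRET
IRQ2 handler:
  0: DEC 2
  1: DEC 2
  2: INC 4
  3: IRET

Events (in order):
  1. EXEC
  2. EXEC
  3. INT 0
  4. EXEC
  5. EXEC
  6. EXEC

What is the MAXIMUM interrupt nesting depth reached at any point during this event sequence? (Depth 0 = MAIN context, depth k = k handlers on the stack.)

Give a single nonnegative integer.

Answer: 1

Derivation:
Event 1 (EXEC): [MAIN] PC=0: INC 2 -> ACC=2 [depth=0]
Event 2 (EXEC): [MAIN] PC=1: DEC 4 -> ACC=-2 [depth=0]
Event 3 (INT 0): INT 0 arrives: push (MAIN, PC=2), enter IRQ0 at PC=0 (depth now 1) [depth=1]
Event 4 (EXEC): [IRQ0] PC=0: DEC 3 -> ACC=-5 [depth=1]
Event 5 (EXEC): [IRQ0] PC=1: IRET -> resume MAIN at PC=2 (depth now 0) [depth=0]
Event 6 (EXEC): [MAIN] PC=2: INC 1 -> ACC=-4 [depth=0]
Max depth observed: 1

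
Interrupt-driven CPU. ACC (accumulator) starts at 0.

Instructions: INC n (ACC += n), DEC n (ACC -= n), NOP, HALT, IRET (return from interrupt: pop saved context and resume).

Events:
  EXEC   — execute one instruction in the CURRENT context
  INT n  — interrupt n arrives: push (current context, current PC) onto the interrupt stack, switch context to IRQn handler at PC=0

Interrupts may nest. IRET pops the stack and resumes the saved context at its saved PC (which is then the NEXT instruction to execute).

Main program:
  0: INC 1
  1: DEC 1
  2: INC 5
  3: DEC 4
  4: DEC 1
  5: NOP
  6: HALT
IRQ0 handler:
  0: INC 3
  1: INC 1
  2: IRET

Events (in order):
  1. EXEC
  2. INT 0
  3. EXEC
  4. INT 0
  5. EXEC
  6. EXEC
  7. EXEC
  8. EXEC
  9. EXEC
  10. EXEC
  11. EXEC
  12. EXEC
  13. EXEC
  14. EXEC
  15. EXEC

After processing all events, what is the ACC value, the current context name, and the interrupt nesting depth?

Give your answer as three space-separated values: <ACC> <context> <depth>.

Event 1 (EXEC): [MAIN] PC=0: INC 1 -> ACC=1
Event 2 (INT 0): INT 0 arrives: push (MAIN, PC=1), enter IRQ0 at PC=0 (depth now 1)
Event 3 (EXEC): [IRQ0] PC=0: INC 3 -> ACC=4
Event 4 (INT 0): INT 0 arrives: push (IRQ0, PC=1), enter IRQ0 at PC=0 (depth now 2)
Event 5 (EXEC): [IRQ0] PC=0: INC 3 -> ACC=7
Event 6 (EXEC): [IRQ0] PC=1: INC 1 -> ACC=8
Event 7 (EXEC): [IRQ0] PC=2: IRET -> resume IRQ0 at PC=1 (depth now 1)
Event 8 (EXEC): [IRQ0] PC=1: INC 1 -> ACC=9
Event 9 (EXEC): [IRQ0] PC=2: IRET -> resume MAIN at PC=1 (depth now 0)
Event 10 (EXEC): [MAIN] PC=1: DEC 1 -> ACC=8
Event 11 (EXEC): [MAIN] PC=2: INC 5 -> ACC=13
Event 12 (EXEC): [MAIN] PC=3: DEC 4 -> ACC=9
Event 13 (EXEC): [MAIN] PC=4: DEC 1 -> ACC=8
Event 14 (EXEC): [MAIN] PC=5: NOP
Event 15 (EXEC): [MAIN] PC=6: HALT

Answer: 8 MAIN 0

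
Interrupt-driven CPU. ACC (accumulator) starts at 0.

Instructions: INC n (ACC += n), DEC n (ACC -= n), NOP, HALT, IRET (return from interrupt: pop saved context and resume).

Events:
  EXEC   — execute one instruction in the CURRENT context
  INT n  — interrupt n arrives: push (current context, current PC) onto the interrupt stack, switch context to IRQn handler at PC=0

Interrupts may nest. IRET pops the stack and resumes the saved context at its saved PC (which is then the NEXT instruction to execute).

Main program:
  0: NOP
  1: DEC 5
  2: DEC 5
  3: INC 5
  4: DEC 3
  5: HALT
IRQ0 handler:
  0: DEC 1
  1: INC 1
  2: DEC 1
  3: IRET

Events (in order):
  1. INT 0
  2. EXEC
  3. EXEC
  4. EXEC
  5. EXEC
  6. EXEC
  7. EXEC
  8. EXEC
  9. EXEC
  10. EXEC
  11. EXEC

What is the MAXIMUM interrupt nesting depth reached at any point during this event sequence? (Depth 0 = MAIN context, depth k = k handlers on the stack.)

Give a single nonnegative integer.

Event 1 (INT 0): INT 0 arrives: push (MAIN, PC=0), enter IRQ0 at PC=0 (depth now 1) [depth=1]
Event 2 (EXEC): [IRQ0] PC=0: DEC 1 -> ACC=-1 [depth=1]
Event 3 (EXEC): [IRQ0] PC=1: INC 1 -> ACC=0 [depth=1]
Event 4 (EXEC): [IRQ0] PC=2: DEC 1 -> ACC=-1 [depth=1]
Event 5 (EXEC): [IRQ0] PC=3: IRET -> resume MAIN at PC=0 (depth now 0) [depth=0]
Event 6 (EXEC): [MAIN] PC=0: NOP [depth=0]
Event 7 (EXEC): [MAIN] PC=1: DEC 5 -> ACC=-6 [depth=0]
Event 8 (EXEC): [MAIN] PC=2: DEC 5 -> ACC=-11 [depth=0]
Event 9 (EXEC): [MAIN] PC=3: INC 5 -> ACC=-6 [depth=0]
Event 10 (EXEC): [MAIN] PC=4: DEC 3 -> ACC=-9 [depth=0]
Event 11 (EXEC): [MAIN] PC=5: HALT [depth=0]
Max depth observed: 1

Answer: 1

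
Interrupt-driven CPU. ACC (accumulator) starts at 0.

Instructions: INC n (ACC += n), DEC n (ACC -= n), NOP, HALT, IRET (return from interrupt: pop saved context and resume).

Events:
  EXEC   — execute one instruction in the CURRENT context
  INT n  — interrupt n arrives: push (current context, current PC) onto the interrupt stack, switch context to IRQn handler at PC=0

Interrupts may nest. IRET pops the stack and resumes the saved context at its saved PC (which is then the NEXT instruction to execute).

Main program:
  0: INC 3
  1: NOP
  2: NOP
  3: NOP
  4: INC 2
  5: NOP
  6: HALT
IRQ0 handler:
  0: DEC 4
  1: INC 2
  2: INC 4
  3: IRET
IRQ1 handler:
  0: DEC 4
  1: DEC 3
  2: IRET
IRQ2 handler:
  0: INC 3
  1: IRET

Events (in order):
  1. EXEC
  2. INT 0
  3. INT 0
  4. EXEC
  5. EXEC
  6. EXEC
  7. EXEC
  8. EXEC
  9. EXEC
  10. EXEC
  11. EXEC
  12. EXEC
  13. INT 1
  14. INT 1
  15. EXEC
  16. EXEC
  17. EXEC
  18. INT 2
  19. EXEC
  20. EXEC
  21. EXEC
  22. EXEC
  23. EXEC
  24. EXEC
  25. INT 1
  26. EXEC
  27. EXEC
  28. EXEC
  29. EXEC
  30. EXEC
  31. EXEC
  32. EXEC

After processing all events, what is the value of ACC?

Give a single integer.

Answer: -9

Derivation:
Event 1 (EXEC): [MAIN] PC=0: INC 3 -> ACC=3
Event 2 (INT 0): INT 0 arrives: push (MAIN, PC=1), enter IRQ0 at PC=0 (depth now 1)
Event 3 (INT 0): INT 0 arrives: push (IRQ0, PC=0), enter IRQ0 at PC=0 (depth now 2)
Event 4 (EXEC): [IRQ0] PC=0: DEC 4 -> ACC=-1
Event 5 (EXEC): [IRQ0] PC=1: INC 2 -> ACC=1
Event 6 (EXEC): [IRQ0] PC=2: INC 4 -> ACC=5
Event 7 (EXEC): [IRQ0] PC=3: IRET -> resume IRQ0 at PC=0 (depth now 1)
Event 8 (EXEC): [IRQ0] PC=0: DEC 4 -> ACC=1
Event 9 (EXEC): [IRQ0] PC=1: INC 2 -> ACC=3
Event 10 (EXEC): [IRQ0] PC=2: INC 4 -> ACC=7
Event 11 (EXEC): [IRQ0] PC=3: IRET -> resume MAIN at PC=1 (depth now 0)
Event 12 (EXEC): [MAIN] PC=1: NOP
Event 13 (INT 1): INT 1 arrives: push (MAIN, PC=2), enter IRQ1 at PC=0 (depth now 1)
Event 14 (INT 1): INT 1 arrives: push (IRQ1, PC=0), enter IRQ1 at PC=0 (depth now 2)
Event 15 (EXEC): [IRQ1] PC=0: DEC 4 -> ACC=3
Event 16 (EXEC): [IRQ1] PC=1: DEC 3 -> ACC=0
Event 17 (EXEC): [IRQ1] PC=2: IRET -> resume IRQ1 at PC=0 (depth now 1)
Event 18 (INT 2): INT 2 arrives: push (IRQ1, PC=0), enter IRQ2 at PC=0 (depth now 2)
Event 19 (EXEC): [IRQ2] PC=0: INC 3 -> ACC=3
Event 20 (EXEC): [IRQ2] PC=1: IRET -> resume IRQ1 at PC=0 (depth now 1)
Event 21 (EXEC): [IRQ1] PC=0: DEC 4 -> ACC=-1
Event 22 (EXEC): [IRQ1] PC=1: DEC 3 -> ACC=-4
Event 23 (EXEC): [IRQ1] PC=2: IRET -> resume MAIN at PC=2 (depth now 0)
Event 24 (EXEC): [MAIN] PC=2: NOP
Event 25 (INT 1): INT 1 arrives: push (MAIN, PC=3), enter IRQ1 at PC=0 (depth now 1)
Event 26 (EXEC): [IRQ1] PC=0: DEC 4 -> ACC=-8
Event 27 (EXEC): [IRQ1] PC=1: DEC 3 -> ACC=-11
Event 28 (EXEC): [IRQ1] PC=2: IRET -> resume MAIN at PC=3 (depth now 0)
Event 29 (EXEC): [MAIN] PC=3: NOP
Event 30 (EXEC): [MAIN] PC=4: INC 2 -> ACC=-9
Event 31 (EXEC): [MAIN] PC=5: NOP
Event 32 (EXEC): [MAIN] PC=6: HALT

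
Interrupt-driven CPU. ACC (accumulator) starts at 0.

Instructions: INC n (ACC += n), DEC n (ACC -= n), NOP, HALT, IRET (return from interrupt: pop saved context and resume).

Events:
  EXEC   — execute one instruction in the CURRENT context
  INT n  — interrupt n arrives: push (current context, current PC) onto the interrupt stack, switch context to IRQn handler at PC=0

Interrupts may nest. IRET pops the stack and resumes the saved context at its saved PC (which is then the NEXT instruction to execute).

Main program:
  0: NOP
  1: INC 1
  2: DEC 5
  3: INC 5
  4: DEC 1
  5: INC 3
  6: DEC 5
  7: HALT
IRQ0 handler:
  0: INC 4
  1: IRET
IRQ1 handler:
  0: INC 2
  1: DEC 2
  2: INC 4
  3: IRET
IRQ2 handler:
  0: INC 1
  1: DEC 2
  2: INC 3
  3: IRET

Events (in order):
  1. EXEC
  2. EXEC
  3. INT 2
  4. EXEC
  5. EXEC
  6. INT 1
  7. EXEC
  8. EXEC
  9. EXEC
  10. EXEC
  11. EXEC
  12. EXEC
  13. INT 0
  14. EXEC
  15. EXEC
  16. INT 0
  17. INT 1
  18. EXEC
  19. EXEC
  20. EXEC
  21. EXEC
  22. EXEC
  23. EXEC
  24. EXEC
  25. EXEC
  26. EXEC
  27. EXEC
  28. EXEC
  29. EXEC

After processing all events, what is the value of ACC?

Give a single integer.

Answer: 16

Derivation:
Event 1 (EXEC): [MAIN] PC=0: NOP
Event 2 (EXEC): [MAIN] PC=1: INC 1 -> ACC=1
Event 3 (INT 2): INT 2 arrives: push (MAIN, PC=2), enter IRQ2 at PC=0 (depth now 1)
Event 4 (EXEC): [IRQ2] PC=0: INC 1 -> ACC=2
Event 5 (EXEC): [IRQ2] PC=1: DEC 2 -> ACC=0
Event 6 (INT 1): INT 1 arrives: push (IRQ2, PC=2), enter IRQ1 at PC=0 (depth now 2)
Event 7 (EXEC): [IRQ1] PC=0: INC 2 -> ACC=2
Event 8 (EXEC): [IRQ1] PC=1: DEC 2 -> ACC=0
Event 9 (EXEC): [IRQ1] PC=2: INC 4 -> ACC=4
Event 10 (EXEC): [IRQ1] PC=3: IRET -> resume IRQ2 at PC=2 (depth now 1)
Event 11 (EXEC): [IRQ2] PC=2: INC 3 -> ACC=7
Event 12 (EXEC): [IRQ2] PC=3: IRET -> resume MAIN at PC=2 (depth now 0)
Event 13 (INT 0): INT 0 arrives: push (MAIN, PC=2), enter IRQ0 at PC=0 (depth now 1)
Event 14 (EXEC): [IRQ0] PC=0: INC 4 -> ACC=11
Event 15 (EXEC): [IRQ0] PC=1: IRET -> resume MAIN at PC=2 (depth now 0)
Event 16 (INT 0): INT 0 arrives: push (MAIN, PC=2), enter IRQ0 at PC=0 (depth now 1)
Event 17 (INT 1): INT 1 arrives: push (IRQ0, PC=0), enter IRQ1 at PC=0 (depth now 2)
Event 18 (EXEC): [IRQ1] PC=0: INC 2 -> ACC=13
Event 19 (EXEC): [IRQ1] PC=1: DEC 2 -> ACC=11
Event 20 (EXEC): [IRQ1] PC=2: INC 4 -> ACC=15
Event 21 (EXEC): [IRQ1] PC=3: IRET -> resume IRQ0 at PC=0 (depth now 1)
Event 22 (EXEC): [IRQ0] PC=0: INC 4 -> ACC=19
Event 23 (EXEC): [IRQ0] PC=1: IRET -> resume MAIN at PC=2 (depth now 0)
Event 24 (EXEC): [MAIN] PC=2: DEC 5 -> ACC=14
Event 25 (EXEC): [MAIN] PC=3: INC 5 -> ACC=19
Event 26 (EXEC): [MAIN] PC=4: DEC 1 -> ACC=18
Event 27 (EXEC): [MAIN] PC=5: INC 3 -> ACC=21
Event 28 (EXEC): [MAIN] PC=6: DEC 5 -> ACC=16
Event 29 (EXEC): [MAIN] PC=7: HALT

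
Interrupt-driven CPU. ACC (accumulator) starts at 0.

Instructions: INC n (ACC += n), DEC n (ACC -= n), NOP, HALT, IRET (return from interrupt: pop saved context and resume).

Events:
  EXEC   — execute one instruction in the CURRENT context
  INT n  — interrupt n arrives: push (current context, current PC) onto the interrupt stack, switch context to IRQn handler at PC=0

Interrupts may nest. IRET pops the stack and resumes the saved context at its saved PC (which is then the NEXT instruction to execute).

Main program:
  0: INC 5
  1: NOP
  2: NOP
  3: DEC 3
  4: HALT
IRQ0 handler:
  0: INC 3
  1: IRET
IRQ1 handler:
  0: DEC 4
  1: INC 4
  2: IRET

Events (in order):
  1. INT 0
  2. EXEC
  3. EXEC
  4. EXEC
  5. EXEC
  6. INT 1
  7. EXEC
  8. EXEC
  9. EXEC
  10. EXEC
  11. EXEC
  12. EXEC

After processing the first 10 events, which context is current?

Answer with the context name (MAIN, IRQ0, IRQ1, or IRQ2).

Event 1 (INT 0): INT 0 arrives: push (MAIN, PC=0), enter IRQ0 at PC=0 (depth now 1)
Event 2 (EXEC): [IRQ0] PC=0: INC 3 -> ACC=3
Event 3 (EXEC): [IRQ0] PC=1: IRET -> resume MAIN at PC=0 (depth now 0)
Event 4 (EXEC): [MAIN] PC=0: INC 5 -> ACC=8
Event 5 (EXEC): [MAIN] PC=1: NOP
Event 6 (INT 1): INT 1 arrives: push (MAIN, PC=2), enter IRQ1 at PC=0 (depth now 1)
Event 7 (EXEC): [IRQ1] PC=0: DEC 4 -> ACC=4
Event 8 (EXEC): [IRQ1] PC=1: INC 4 -> ACC=8
Event 9 (EXEC): [IRQ1] PC=2: IRET -> resume MAIN at PC=2 (depth now 0)
Event 10 (EXEC): [MAIN] PC=2: NOP

Answer: MAIN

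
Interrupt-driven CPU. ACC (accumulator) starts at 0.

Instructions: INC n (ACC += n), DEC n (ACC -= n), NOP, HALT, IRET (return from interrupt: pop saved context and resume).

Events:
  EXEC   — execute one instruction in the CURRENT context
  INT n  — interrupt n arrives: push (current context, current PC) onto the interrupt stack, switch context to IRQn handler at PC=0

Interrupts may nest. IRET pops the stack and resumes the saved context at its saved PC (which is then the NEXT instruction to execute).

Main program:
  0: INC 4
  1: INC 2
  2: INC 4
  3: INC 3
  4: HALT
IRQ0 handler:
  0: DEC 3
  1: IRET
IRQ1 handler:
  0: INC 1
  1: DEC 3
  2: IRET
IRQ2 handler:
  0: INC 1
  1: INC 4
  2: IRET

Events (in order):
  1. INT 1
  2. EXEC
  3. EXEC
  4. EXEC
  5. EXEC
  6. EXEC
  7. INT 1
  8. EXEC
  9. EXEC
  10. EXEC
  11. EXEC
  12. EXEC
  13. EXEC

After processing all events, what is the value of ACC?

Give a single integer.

Answer: 9

Derivation:
Event 1 (INT 1): INT 1 arrives: push (MAIN, PC=0), enter IRQ1 at PC=0 (depth now 1)
Event 2 (EXEC): [IRQ1] PC=0: INC 1 -> ACC=1
Event 3 (EXEC): [IRQ1] PC=1: DEC 3 -> ACC=-2
Event 4 (EXEC): [IRQ1] PC=2: IRET -> resume MAIN at PC=0 (depth now 0)
Event 5 (EXEC): [MAIN] PC=0: INC 4 -> ACC=2
Event 6 (EXEC): [MAIN] PC=1: INC 2 -> ACC=4
Event 7 (INT 1): INT 1 arrives: push (MAIN, PC=2), enter IRQ1 at PC=0 (depth now 1)
Event 8 (EXEC): [IRQ1] PC=0: INC 1 -> ACC=5
Event 9 (EXEC): [IRQ1] PC=1: DEC 3 -> ACC=2
Event 10 (EXEC): [IRQ1] PC=2: IRET -> resume MAIN at PC=2 (depth now 0)
Event 11 (EXEC): [MAIN] PC=2: INC 4 -> ACC=6
Event 12 (EXEC): [MAIN] PC=3: INC 3 -> ACC=9
Event 13 (EXEC): [MAIN] PC=4: HALT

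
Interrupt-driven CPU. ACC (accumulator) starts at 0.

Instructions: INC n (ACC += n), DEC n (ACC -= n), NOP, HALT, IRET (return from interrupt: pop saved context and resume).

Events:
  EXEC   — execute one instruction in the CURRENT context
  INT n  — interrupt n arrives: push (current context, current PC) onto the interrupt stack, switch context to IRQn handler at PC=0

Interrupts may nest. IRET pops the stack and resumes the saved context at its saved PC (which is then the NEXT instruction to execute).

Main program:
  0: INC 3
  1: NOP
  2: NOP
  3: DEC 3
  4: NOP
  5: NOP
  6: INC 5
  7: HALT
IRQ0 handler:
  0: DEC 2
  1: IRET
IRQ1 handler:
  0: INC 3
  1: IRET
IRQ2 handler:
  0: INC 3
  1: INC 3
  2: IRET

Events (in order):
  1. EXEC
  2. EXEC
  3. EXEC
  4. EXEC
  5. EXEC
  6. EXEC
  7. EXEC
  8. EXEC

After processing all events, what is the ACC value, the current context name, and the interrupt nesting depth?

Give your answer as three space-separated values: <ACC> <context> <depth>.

Event 1 (EXEC): [MAIN] PC=0: INC 3 -> ACC=3
Event 2 (EXEC): [MAIN] PC=1: NOP
Event 3 (EXEC): [MAIN] PC=2: NOP
Event 4 (EXEC): [MAIN] PC=3: DEC 3 -> ACC=0
Event 5 (EXEC): [MAIN] PC=4: NOP
Event 6 (EXEC): [MAIN] PC=5: NOP
Event 7 (EXEC): [MAIN] PC=6: INC 5 -> ACC=5
Event 8 (EXEC): [MAIN] PC=7: HALT

Answer: 5 MAIN 0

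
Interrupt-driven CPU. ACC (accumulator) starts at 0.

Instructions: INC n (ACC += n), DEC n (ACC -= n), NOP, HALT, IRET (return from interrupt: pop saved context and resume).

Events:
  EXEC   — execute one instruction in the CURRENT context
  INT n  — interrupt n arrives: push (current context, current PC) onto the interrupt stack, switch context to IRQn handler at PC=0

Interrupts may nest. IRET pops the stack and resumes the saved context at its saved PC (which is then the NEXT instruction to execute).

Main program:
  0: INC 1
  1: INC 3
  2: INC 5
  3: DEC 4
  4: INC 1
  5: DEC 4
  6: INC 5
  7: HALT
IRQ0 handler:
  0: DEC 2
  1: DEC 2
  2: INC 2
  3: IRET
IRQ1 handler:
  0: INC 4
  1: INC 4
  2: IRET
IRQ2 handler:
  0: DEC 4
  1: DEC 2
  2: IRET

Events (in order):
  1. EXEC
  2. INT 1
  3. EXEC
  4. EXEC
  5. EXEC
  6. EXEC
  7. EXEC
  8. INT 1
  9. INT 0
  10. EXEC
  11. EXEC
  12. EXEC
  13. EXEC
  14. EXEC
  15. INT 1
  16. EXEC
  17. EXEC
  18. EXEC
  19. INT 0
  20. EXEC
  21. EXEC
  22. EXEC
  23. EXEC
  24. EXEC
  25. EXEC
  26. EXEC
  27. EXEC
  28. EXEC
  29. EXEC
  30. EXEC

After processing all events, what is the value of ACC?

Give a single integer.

Answer: 27

Derivation:
Event 1 (EXEC): [MAIN] PC=0: INC 1 -> ACC=1
Event 2 (INT 1): INT 1 arrives: push (MAIN, PC=1), enter IRQ1 at PC=0 (depth now 1)
Event 3 (EXEC): [IRQ1] PC=0: INC 4 -> ACC=5
Event 4 (EXEC): [IRQ1] PC=1: INC 4 -> ACC=9
Event 5 (EXEC): [IRQ1] PC=2: IRET -> resume MAIN at PC=1 (depth now 0)
Event 6 (EXEC): [MAIN] PC=1: INC 3 -> ACC=12
Event 7 (EXEC): [MAIN] PC=2: INC 5 -> ACC=17
Event 8 (INT 1): INT 1 arrives: push (MAIN, PC=3), enter IRQ1 at PC=0 (depth now 1)
Event 9 (INT 0): INT 0 arrives: push (IRQ1, PC=0), enter IRQ0 at PC=0 (depth now 2)
Event 10 (EXEC): [IRQ0] PC=0: DEC 2 -> ACC=15
Event 11 (EXEC): [IRQ0] PC=1: DEC 2 -> ACC=13
Event 12 (EXEC): [IRQ0] PC=2: INC 2 -> ACC=15
Event 13 (EXEC): [IRQ0] PC=3: IRET -> resume IRQ1 at PC=0 (depth now 1)
Event 14 (EXEC): [IRQ1] PC=0: INC 4 -> ACC=19
Event 15 (INT 1): INT 1 arrives: push (IRQ1, PC=1), enter IRQ1 at PC=0 (depth now 2)
Event 16 (EXEC): [IRQ1] PC=0: INC 4 -> ACC=23
Event 17 (EXEC): [IRQ1] PC=1: INC 4 -> ACC=27
Event 18 (EXEC): [IRQ1] PC=2: IRET -> resume IRQ1 at PC=1 (depth now 1)
Event 19 (INT 0): INT 0 arrives: push (IRQ1, PC=1), enter IRQ0 at PC=0 (depth now 2)
Event 20 (EXEC): [IRQ0] PC=0: DEC 2 -> ACC=25
Event 21 (EXEC): [IRQ0] PC=1: DEC 2 -> ACC=23
Event 22 (EXEC): [IRQ0] PC=2: INC 2 -> ACC=25
Event 23 (EXEC): [IRQ0] PC=3: IRET -> resume IRQ1 at PC=1 (depth now 1)
Event 24 (EXEC): [IRQ1] PC=1: INC 4 -> ACC=29
Event 25 (EXEC): [IRQ1] PC=2: IRET -> resume MAIN at PC=3 (depth now 0)
Event 26 (EXEC): [MAIN] PC=3: DEC 4 -> ACC=25
Event 27 (EXEC): [MAIN] PC=4: INC 1 -> ACC=26
Event 28 (EXEC): [MAIN] PC=5: DEC 4 -> ACC=22
Event 29 (EXEC): [MAIN] PC=6: INC 5 -> ACC=27
Event 30 (EXEC): [MAIN] PC=7: HALT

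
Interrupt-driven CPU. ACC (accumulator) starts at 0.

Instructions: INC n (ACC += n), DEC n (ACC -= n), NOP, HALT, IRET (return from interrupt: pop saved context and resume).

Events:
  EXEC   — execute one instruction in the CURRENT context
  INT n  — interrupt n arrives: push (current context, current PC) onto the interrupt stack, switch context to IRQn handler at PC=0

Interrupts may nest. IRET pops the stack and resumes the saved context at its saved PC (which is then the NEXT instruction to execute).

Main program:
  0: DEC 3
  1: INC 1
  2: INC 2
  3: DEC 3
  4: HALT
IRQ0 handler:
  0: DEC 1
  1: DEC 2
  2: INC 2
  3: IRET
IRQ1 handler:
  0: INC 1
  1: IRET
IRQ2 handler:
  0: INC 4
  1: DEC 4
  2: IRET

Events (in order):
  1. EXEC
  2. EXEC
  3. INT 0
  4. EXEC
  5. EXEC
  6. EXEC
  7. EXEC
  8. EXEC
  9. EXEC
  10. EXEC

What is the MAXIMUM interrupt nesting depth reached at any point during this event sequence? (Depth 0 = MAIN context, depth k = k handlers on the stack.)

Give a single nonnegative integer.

Answer: 1

Derivation:
Event 1 (EXEC): [MAIN] PC=0: DEC 3 -> ACC=-3 [depth=0]
Event 2 (EXEC): [MAIN] PC=1: INC 1 -> ACC=-2 [depth=0]
Event 3 (INT 0): INT 0 arrives: push (MAIN, PC=2), enter IRQ0 at PC=0 (depth now 1) [depth=1]
Event 4 (EXEC): [IRQ0] PC=0: DEC 1 -> ACC=-3 [depth=1]
Event 5 (EXEC): [IRQ0] PC=1: DEC 2 -> ACC=-5 [depth=1]
Event 6 (EXEC): [IRQ0] PC=2: INC 2 -> ACC=-3 [depth=1]
Event 7 (EXEC): [IRQ0] PC=3: IRET -> resume MAIN at PC=2 (depth now 0) [depth=0]
Event 8 (EXEC): [MAIN] PC=2: INC 2 -> ACC=-1 [depth=0]
Event 9 (EXEC): [MAIN] PC=3: DEC 3 -> ACC=-4 [depth=0]
Event 10 (EXEC): [MAIN] PC=4: HALT [depth=0]
Max depth observed: 1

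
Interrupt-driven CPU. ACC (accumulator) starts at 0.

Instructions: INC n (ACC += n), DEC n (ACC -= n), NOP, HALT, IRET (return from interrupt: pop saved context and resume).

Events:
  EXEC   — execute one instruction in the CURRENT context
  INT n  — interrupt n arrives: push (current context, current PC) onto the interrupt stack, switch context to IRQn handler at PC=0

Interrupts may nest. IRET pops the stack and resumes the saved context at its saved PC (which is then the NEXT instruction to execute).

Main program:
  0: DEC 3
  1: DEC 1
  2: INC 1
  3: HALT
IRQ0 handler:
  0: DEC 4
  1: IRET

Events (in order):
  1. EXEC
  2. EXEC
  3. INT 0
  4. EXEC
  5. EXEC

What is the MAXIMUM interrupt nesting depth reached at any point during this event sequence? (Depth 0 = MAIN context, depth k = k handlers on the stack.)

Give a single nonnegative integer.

Answer: 1

Derivation:
Event 1 (EXEC): [MAIN] PC=0: DEC 3 -> ACC=-3 [depth=0]
Event 2 (EXEC): [MAIN] PC=1: DEC 1 -> ACC=-4 [depth=0]
Event 3 (INT 0): INT 0 arrives: push (MAIN, PC=2), enter IRQ0 at PC=0 (depth now 1) [depth=1]
Event 4 (EXEC): [IRQ0] PC=0: DEC 4 -> ACC=-8 [depth=1]
Event 5 (EXEC): [IRQ0] PC=1: IRET -> resume MAIN at PC=2 (depth now 0) [depth=0]
Max depth observed: 1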